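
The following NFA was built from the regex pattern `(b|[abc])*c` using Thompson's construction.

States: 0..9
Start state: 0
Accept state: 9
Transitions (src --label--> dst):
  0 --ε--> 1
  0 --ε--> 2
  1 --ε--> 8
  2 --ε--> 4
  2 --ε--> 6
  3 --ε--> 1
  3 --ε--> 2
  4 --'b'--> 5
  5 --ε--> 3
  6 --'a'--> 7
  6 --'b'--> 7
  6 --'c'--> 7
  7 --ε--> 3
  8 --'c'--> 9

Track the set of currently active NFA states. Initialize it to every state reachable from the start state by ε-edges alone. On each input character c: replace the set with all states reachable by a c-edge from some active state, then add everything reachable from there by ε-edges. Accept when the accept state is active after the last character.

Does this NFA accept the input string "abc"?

Answer: ACCEPT

Trace:
S₀ = ε-closure({0}) = {0,1,2,4,6,8}
'a' @ 1: {1,2,3,4,6,7,8}
'b' @ 2: {1,2,3,4,5,6,7,8}
'c' @ 3: {1,2,3,4,6,7,8,9}  (accept∈set)
final: {1,2,3,4,6,7,8,9}; accept 9 in set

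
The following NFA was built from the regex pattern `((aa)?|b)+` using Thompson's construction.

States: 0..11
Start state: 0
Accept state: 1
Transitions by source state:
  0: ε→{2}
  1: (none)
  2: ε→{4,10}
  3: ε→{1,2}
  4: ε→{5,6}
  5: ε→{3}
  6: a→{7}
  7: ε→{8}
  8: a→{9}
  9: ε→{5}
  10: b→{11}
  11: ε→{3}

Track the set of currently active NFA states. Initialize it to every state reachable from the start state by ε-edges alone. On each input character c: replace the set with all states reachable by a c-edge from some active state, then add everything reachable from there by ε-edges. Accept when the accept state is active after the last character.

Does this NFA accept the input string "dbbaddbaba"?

initial (ε-close {0}): {0,1,2,3,4,5,6,10}
'd' @ 1: {}  — state set empty
rest 'bbaddbaba' ignored (set empty)
after full input: {}  (accept=1 not in)

Answer: REJECT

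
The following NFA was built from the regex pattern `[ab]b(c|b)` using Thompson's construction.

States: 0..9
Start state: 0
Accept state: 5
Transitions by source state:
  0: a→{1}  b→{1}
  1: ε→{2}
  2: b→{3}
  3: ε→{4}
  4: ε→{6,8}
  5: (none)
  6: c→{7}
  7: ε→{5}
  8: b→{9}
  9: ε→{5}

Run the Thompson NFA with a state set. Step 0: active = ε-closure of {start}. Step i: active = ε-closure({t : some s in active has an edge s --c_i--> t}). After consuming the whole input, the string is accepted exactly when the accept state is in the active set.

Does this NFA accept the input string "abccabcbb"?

start: ε-closure({0}) = {0}
'a' @ 1: {1,2}
'b' @ 2: {3,4,6,8}
'c' @ 3: {5,7}  ✓accept
'c' @ 4: {}  — state set empty
rest 'abcbb' ignored (set empty)
after full input: {}  (accept=5 not in)

Answer: REJECT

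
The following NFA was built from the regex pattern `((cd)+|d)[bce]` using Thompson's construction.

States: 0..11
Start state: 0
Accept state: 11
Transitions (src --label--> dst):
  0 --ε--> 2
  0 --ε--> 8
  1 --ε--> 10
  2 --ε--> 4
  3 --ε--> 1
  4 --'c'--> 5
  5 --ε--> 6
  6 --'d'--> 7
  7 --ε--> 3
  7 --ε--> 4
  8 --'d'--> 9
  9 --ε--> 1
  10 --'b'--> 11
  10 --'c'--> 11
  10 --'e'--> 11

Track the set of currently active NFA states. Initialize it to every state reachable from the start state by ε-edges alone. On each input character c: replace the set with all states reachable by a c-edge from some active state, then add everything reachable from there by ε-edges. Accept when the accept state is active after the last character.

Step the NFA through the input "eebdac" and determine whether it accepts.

S₀ = ε-closure({0}) = {0,2,4,8}
'e' @ 1: {}  — no active states
rest 'ebdac' ignored (set empty)
after full input: {}  (accept=11 not in)

Answer: REJECT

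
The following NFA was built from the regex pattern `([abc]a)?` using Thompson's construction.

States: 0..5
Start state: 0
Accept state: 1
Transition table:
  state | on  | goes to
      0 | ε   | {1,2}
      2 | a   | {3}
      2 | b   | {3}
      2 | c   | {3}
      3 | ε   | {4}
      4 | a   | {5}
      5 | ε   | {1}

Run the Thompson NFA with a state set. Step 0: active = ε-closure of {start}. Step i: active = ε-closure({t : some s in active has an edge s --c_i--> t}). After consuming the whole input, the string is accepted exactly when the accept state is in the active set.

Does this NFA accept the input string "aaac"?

Answer: REJECT

Steps:
initial (ε-close {0}): {0,1,2}
'a' @ 1: {3,4}
'a' @ 2: {1,5}  [accepting]
'a' @ 3: {}  — state set empty
rest 'c' ignored (set empty)
after full input: {}  (accept=1 not in)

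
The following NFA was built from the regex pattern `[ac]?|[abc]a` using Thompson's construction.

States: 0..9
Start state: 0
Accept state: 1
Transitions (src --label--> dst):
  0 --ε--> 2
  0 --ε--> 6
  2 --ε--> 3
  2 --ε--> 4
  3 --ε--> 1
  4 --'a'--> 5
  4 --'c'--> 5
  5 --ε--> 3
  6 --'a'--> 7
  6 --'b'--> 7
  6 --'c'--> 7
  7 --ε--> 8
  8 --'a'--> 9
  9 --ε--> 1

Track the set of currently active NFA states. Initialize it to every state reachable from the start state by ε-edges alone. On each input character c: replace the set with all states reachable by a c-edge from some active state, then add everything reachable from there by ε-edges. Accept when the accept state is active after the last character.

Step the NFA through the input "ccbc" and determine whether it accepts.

Answer: REJECT

Trace:
initial (ε-close {0}): {0,1,2,3,4,6}
'c' @ 1: {1,3,5,7,8}  ✓accept
'c' @ 2: {}  — state set empty
rest 'bc' ignored (set empty)
after full input: {}  (accept=1 not in)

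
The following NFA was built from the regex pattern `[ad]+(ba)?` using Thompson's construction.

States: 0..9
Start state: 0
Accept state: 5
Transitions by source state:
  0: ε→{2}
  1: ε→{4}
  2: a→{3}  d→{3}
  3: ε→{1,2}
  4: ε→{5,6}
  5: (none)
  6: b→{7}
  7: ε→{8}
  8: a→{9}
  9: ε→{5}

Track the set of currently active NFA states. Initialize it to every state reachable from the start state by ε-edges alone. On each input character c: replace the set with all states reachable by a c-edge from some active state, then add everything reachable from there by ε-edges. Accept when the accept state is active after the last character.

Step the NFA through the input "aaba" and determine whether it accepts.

S₀ = ε-closure({0}) = {0,2}
'a' @ 1: {1,2,3,4,5,6}  [accepting]
'a' @ 2: {1,2,3,4,5,6}  [accepting]
'b' @ 3: {7,8}
'a' @ 4: {5,9}  [accepting]
after full input: {5,9}  (accept=5 in)

Answer: ACCEPT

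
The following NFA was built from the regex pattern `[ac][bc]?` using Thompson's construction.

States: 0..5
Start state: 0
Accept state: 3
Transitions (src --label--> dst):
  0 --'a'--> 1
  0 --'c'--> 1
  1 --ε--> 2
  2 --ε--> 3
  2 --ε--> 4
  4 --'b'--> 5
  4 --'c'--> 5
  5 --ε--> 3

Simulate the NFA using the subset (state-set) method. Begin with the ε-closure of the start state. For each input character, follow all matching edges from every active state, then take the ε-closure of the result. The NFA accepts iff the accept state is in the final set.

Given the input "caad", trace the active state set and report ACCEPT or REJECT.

Answer: REJECT

Derivation:
start: ε-closure({0}) = {0}
'c' @ 1: {1,2,3,4}  [accepting]
'a' @ 2: {}  — state set empty
rest 'ad' ignored (set empty)
end set {} — state 3 not in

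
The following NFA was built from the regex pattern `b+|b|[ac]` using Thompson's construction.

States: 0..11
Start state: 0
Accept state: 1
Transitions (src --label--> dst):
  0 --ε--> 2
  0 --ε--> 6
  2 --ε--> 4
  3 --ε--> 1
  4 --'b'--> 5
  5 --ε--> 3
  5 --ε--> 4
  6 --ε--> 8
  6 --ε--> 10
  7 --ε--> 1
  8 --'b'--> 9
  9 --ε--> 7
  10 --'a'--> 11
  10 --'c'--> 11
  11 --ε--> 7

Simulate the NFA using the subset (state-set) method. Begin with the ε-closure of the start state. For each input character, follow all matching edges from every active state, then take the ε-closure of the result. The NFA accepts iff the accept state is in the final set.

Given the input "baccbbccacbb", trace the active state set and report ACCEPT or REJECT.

Answer: REJECT

Trace:
start: ε-closure({0}) = {0,2,4,6,8,10}
'b' @ 1: {1,3,4,5,7,9}  (accept∈set)
'a' @ 2: {}  — no active states
rest 'ccbbccacbb' ignored (set empty)
after full input: {}  (accept=1 not in)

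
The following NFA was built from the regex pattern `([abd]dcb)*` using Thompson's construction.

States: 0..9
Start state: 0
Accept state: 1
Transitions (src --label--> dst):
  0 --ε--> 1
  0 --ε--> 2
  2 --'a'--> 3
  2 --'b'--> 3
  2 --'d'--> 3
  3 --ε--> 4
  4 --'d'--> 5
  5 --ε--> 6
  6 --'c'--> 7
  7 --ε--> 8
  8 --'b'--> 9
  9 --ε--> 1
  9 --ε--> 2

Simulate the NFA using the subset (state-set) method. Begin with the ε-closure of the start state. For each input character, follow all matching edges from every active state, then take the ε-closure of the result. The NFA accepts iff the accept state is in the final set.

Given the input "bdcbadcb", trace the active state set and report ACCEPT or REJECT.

S₀ = ε-closure({0}) = {0,1,2}
'b' @ 1: {3,4}
'd' @ 2: {5,6}
'c' @ 3: {7,8}
'b' @ 4: {1,2,9}  ✓accept
'a' @ 5: {3,4}
'd' @ 6: {5,6}
'c' @ 7: {7,8}
'b' @ 8: {1,2,9}  ✓accept
final: {1,2,9}; accept 1 in set

Answer: ACCEPT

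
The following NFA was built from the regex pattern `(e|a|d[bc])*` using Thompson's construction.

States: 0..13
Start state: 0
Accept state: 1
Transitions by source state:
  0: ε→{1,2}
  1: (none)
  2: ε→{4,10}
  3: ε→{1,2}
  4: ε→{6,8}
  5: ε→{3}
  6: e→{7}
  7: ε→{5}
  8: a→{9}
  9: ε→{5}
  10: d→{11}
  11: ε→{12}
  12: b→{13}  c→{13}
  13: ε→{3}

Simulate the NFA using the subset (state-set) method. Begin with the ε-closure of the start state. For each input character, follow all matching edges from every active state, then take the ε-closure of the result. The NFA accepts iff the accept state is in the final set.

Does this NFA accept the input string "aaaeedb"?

Answer: ACCEPT

Trace:
initial (ε-close {0}): {0,1,2,4,6,8,10}
'a' @ 1: {1,2,3,4,5,6,8,9,10}  [accepting]
'a' @ 2: {1,2,3,4,5,6,8,9,10}  [accepting]
'a' @ 3: {1,2,3,4,5,6,8,9,10}  [accepting]
'e' @ 4: {1,2,3,4,5,6,7,8,10}  [accepting]
'e' @ 5: {1,2,3,4,5,6,7,8,10}  [accepting]
'd' @ 6: {11,12}
'b' @ 7: {1,2,3,4,6,8,10,13}  [accepting]
end set {1,2,3,4,6,8,10,13} — state 1 in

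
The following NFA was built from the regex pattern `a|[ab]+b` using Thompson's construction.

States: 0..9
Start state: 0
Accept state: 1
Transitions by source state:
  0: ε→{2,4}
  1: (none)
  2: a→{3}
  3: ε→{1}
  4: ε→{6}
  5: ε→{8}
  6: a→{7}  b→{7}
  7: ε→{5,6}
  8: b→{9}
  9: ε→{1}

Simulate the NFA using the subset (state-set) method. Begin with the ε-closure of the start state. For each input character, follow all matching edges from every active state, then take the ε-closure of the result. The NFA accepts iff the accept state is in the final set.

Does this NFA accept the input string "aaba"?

Answer: REJECT

Derivation:
initial (ε-close {0}): {0,2,4,6}
'a' @ 1: {1,3,5,6,7,8}  [accepting]
'a' @ 2: {5,6,7,8}
'b' @ 3: {1,5,6,7,8,9}  [accepting]
'a' @ 4: {5,6,7,8}
end set {5,6,7,8} — state 1 not in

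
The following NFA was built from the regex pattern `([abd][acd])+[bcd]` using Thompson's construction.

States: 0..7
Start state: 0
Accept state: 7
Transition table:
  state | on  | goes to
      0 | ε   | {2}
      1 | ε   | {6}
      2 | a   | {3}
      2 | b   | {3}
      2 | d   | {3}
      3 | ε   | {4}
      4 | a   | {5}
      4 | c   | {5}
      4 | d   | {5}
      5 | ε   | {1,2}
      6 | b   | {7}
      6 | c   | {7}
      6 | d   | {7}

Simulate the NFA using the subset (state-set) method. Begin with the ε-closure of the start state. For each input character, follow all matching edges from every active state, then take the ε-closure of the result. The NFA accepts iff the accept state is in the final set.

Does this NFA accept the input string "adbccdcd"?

start: ε-closure({0}) = {0,2}
'a' @ 1: {3,4}
'd' @ 2: {1,2,5,6}
'b' @ 3: {3,4,7}  [accepting]
'c' @ 4: {1,2,5,6}
'c' @ 5: {7}  [accepting]
'd' @ 6: {}  — state set empty
rest 'cd' ignored (set empty)
end set {} — state 7 not in

Answer: REJECT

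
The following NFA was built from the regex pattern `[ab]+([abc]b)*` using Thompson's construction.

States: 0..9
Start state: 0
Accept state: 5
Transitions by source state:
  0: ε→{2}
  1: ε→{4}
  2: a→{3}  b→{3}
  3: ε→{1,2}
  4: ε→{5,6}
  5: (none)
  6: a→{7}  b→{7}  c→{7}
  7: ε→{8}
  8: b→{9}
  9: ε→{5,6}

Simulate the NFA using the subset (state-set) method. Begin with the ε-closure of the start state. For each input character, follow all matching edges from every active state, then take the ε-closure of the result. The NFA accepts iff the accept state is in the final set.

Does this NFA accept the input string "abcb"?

S₀ = ε-closure({0}) = {0,2}
'a' @ 1: {1,2,3,4,5,6}  (accept∈set)
'b' @ 2: {1,2,3,4,5,6,7,8}  (accept∈set)
'c' @ 3: {7,8}
'b' @ 4: {5,6,9}  (accept∈set)
after full input: {5,6,9}  (accept=5 in)

Answer: ACCEPT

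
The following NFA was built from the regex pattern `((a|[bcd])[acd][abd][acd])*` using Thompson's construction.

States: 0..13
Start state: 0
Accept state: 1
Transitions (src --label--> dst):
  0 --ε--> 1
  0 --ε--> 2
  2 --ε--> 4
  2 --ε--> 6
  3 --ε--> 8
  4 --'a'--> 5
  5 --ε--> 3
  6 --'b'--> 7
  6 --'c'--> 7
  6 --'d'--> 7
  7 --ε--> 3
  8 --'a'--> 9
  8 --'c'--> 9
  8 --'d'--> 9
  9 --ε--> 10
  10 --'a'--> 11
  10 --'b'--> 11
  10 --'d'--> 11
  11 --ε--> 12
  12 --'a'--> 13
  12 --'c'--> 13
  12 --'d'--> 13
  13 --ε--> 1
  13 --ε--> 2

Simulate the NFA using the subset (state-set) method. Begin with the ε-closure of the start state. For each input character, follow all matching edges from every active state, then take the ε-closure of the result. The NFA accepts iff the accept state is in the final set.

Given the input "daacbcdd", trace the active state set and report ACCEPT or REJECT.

Answer: ACCEPT

Derivation:
S₀ = ε-closure({0}) = {0,1,2,4,6}
'd' @ 1: {3,7,8}
'a' @ 2: {9,10}
'a' @ 3: {11,12}
'c' @ 4: {1,2,4,6,13}  (accept∈set)
'b' @ 5: {3,7,8}
'c' @ 6: {9,10}
'd' @ 7: {11,12}
'd' @ 8: {1,2,4,6,13}  (accept∈set)
after full input: {1,2,4,6,13}  (accept=1 in)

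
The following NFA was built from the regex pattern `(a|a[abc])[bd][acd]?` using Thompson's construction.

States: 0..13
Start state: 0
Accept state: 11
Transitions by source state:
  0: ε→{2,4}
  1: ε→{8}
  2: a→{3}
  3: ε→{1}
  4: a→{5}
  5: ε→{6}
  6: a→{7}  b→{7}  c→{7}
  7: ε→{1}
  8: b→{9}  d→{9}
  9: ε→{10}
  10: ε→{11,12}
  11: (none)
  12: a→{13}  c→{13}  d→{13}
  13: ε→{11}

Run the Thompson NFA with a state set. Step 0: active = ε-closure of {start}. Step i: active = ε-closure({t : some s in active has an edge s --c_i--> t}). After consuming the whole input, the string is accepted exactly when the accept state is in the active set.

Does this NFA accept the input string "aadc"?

Answer: ACCEPT

Trace:
start: ε-closure({0}) = {0,2,4}
'a' @ 1: {1,3,5,6,8}
'a' @ 2: {1,7,8}
'd' @ 3: {9,10,11,12}  ✓accept
'c' @ 4: {11,13}  ✓accept
end set {11,13} — state 11 in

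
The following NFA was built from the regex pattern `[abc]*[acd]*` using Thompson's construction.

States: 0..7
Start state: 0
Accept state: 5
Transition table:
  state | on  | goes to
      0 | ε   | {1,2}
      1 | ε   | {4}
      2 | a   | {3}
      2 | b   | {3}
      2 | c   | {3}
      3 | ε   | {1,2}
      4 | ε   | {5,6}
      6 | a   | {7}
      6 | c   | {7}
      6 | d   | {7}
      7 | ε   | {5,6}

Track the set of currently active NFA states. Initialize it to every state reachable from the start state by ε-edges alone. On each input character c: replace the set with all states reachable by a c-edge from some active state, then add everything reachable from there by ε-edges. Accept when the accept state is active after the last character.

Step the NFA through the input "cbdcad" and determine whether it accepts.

Answer: ACCEPT

Derivation:
initial (ε-close {0}): {0,1,2,4,5,6}
'c' @ 1: {1,2,3,4,5,6,7}  ✓accept
'b' @ 2: {1,2,3,4,5,6}  ✓accept
'd' @ 3: {5,6,7}  ✓accept
'c' @ 4: {5,6,7}  ✓accept
'a' @ 5: {5,6,7}  ✓accept
'd' @ 6: {5,6,7}  ✓accept
end set {5,6,7} — state 5 in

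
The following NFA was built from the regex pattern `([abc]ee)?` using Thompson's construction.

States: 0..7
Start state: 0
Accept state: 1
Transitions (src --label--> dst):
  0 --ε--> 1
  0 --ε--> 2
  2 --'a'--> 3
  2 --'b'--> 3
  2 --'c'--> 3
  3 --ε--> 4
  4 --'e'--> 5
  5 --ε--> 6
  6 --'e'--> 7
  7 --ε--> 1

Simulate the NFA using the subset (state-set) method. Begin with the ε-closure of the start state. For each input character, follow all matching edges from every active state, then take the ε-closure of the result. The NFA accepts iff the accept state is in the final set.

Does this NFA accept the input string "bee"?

S₀ = ε-closure({0}) = {0,1,2}
'b' @ 1: {3,4}
'e' @ 2: {5,6}
'e' @ 3: {1,7}  [accepting]
final: {1,7}; accept 1 in set

Answer: ACCEPT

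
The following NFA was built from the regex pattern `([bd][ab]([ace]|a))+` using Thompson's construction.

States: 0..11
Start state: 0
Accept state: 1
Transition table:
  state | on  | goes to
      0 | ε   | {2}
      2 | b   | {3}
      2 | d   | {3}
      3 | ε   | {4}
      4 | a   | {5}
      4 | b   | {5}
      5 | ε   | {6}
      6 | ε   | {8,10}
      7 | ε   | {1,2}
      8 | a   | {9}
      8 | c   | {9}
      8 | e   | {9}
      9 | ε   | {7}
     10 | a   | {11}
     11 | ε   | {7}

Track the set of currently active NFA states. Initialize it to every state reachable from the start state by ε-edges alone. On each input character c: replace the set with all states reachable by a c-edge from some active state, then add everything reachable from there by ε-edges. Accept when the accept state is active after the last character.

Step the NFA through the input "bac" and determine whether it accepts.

Answer: ACCEPT

Derivation:
initial (ε-close {0}): {0,2}
'b' @ 1: {3,4}
'a' @ 2: {5,6,8,10}
'c' @ 3: {1,2,7,9}  (accept∈set)
end set {1,2,7,9} — state 1 in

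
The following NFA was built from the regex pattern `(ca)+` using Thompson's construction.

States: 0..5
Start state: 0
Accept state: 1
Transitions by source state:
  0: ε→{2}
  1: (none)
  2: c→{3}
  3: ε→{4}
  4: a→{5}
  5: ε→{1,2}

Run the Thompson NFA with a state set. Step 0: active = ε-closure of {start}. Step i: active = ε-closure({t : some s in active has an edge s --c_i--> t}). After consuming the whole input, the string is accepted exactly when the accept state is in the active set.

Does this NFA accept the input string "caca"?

initial (ε-close {0}): {0,2}
'c' @ 1: {3,4}
'a' @ 2: {1,2,5}  ✓accept
'c' @ 3: {3,4}
'a' @ 4: {1,2,5}  ✓accept
end set {1,2,5} — state 1 in

Answer: ACCEPT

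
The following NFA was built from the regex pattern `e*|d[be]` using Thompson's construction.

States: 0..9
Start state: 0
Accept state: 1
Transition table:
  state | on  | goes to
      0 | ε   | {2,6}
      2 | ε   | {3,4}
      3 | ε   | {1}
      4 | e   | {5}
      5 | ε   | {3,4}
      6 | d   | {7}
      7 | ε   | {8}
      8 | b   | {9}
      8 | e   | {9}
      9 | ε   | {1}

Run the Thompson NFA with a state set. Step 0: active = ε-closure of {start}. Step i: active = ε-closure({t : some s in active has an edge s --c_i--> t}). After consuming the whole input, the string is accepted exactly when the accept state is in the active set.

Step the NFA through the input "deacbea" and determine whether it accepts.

initial (ε-close {0}): {0,1,2,3,4,6}
'd' @ 1: {7,8}
'e' @ 2: {1,9}  ✓accept
'a' @ 3: {}  — dead — no transitions
rest 'cbea' ignored (set empty)
final: {}; accept 1 not in set

Answer: REJECT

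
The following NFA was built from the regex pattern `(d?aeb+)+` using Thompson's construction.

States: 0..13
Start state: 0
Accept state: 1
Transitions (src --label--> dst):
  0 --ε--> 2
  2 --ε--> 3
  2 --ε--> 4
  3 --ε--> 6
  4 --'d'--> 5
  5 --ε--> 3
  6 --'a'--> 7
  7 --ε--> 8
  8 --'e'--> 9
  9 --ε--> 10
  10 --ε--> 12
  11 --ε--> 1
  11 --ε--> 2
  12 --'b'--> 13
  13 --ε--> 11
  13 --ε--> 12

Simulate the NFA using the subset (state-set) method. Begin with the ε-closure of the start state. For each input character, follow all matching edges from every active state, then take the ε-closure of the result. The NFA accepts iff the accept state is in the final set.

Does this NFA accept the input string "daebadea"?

Answer: REJECT

Steps:
initial (ε-close {0}): {0,2,3,4,6}
'd' @ 1: {3,5,6}
'a' @ 2: {7,8}
'e' @ 3: {9,10,12}
'b' @ 4: {1,2,3,4,6,11,12,13}  [accepting]
'a' @ 5: {7,8}
'd' @ 6: {}  — no active states
rest 'ea' ignored (set empty)
final: {}; accept 1 not in set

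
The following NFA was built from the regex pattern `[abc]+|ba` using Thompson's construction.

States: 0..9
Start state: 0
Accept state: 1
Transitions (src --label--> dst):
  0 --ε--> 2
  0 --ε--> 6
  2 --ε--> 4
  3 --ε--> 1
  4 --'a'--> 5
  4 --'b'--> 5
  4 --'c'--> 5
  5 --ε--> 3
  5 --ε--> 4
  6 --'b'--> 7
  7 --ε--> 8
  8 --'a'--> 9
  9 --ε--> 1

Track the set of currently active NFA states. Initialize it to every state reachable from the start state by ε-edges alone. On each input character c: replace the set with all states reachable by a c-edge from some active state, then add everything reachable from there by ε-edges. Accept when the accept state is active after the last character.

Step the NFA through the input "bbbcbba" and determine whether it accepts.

Answer: ACCEPT

Derivation:
S₀ = ε-closure({0}) = {0,2,4,6}
'b' @ 1: {1,3,4,5,7,8}  [accepting]
'b' @ 2: {1,3,4,5}  [accepting]
'b' @ 3: {1,3,4,5}  [accepting]
'c' @ 4: {1,3,4,5}  [accepting]
'b' @ 5: {1,3,4,5}  [accepting]
'b' @ 6: {1,3,4,5}  [accepting]
'a' @ 7: {1,3,4,5}  [accepting]
after full input: {1,3,4,5}  (accept=1 in)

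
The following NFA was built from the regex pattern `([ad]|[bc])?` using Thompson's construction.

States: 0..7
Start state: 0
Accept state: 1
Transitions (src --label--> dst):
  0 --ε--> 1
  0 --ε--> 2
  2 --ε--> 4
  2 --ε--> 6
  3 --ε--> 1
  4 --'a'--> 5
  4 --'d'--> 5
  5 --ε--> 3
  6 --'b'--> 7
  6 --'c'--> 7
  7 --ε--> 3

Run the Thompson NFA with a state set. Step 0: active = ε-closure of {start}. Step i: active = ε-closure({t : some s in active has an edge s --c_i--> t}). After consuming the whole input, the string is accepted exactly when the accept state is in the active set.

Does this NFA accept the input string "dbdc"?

Answer: REJECT

Derivation:
start: ε-closure({0}) = {0,1,2,4,6}
'd' @ 1: {1,3,5}  (accept∈set)
'b' @ 2: {}  — state set empty
rest 'dc' ignored (set empty)
end set {} — state 1 not in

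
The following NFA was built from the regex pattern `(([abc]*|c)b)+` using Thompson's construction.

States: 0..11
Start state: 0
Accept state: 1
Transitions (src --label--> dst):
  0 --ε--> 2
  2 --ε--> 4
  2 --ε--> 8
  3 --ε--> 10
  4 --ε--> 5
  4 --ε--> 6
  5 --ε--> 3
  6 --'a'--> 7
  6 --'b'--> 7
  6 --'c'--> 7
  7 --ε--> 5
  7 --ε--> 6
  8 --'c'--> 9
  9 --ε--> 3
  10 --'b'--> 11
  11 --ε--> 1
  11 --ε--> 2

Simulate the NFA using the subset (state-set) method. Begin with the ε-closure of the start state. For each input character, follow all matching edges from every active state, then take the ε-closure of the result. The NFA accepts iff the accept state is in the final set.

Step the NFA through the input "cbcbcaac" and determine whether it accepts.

Answer: REJECT

Trace:
initial (ε-close {0}): {0,2,3,4,5,6,8,10}
'c' @ 1: {3,5,6,7,9,10}
'b' @ 2: {1,2,3,4,5,6,7,8,10,11}  ✓accept
'c' @ 3: {3,5,6,7,9,10}
'b' @ 4: {1,2,3,4,5,6,7,8,10,11}  ✓accept
'c' @ 5: {3,5,6,7,9,10}
'a' @ 6: {3,5,6,7,10}
'a' @ 7: {3,5,6,7,10}
'c' @ 8: {3,5,6,7,10}
after full input: {3,5,6,7,10}  (accept=1 not in)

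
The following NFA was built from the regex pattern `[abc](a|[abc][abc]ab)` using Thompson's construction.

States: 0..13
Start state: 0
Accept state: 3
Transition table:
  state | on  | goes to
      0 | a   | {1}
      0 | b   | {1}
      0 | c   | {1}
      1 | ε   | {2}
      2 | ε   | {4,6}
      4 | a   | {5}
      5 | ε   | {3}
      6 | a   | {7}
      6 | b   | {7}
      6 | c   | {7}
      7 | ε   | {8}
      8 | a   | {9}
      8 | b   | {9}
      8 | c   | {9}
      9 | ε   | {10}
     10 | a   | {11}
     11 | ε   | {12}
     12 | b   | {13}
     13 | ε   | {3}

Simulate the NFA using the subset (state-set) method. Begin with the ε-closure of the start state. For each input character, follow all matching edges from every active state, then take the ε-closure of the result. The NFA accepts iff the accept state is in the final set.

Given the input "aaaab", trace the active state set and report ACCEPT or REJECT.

S₀ = ε-closure({0}) = {0}
'a' @ 1: {1,2,4,6}
'a' @ 2: {3,5,7,8}  (accept∈set)
'a' @ 3: {9,10}
'a' @ 4: {11,12}
'b' @ 5: {3,13}  (accept∈set)
end set {3,13} — state 3 in

Answer: ACCEPT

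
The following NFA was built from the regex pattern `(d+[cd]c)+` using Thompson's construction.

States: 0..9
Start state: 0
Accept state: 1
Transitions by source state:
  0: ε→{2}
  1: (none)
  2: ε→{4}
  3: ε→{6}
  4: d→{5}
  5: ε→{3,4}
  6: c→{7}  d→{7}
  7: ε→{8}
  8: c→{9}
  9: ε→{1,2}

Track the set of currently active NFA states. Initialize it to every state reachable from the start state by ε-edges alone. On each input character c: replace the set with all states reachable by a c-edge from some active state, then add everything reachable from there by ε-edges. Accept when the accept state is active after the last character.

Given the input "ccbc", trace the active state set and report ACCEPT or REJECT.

Answer: REJECT

Steps:
start: ε-closure({0}) = {0,2,4}
'c' @ 1: {}  — no active states
rest 'cbc' ignored (set empty)
end set {} — state 1 not in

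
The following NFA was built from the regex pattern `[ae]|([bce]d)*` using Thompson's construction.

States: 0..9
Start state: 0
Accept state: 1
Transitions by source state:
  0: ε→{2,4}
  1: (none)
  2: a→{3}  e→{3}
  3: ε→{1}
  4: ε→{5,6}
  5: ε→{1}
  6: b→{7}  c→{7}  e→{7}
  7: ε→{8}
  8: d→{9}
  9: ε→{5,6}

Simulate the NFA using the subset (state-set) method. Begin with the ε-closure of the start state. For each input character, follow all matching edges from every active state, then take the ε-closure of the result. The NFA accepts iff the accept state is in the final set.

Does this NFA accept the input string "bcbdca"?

start: ε-closure({0}) = {0,1,2,4,5,6}
'b' @ 1: {7,8}
'c' @ 2: {}  — dead — no transitions
rest 'bdca' ignored (set empty)
end set {} — state 1 not in

Answer: REJECT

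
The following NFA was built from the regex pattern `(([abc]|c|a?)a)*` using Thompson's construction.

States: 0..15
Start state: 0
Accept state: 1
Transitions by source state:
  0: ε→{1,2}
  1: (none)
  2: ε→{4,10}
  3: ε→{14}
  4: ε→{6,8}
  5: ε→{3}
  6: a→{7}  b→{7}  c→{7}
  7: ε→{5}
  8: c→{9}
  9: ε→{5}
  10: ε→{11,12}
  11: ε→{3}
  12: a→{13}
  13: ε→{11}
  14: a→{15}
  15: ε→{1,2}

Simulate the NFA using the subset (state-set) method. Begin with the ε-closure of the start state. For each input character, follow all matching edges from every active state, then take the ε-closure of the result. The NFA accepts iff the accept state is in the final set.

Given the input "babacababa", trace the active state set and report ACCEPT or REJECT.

start: ε-closure({0}) = {0,1,2,3,4,6,8,10,11,12,14}
'b' @ 1: {3,5,7,14}
'a' @ 2: {1,2,3,4,6,8,10,11,12,14,15}  [accepting]
'b' @ 3: {3,5,7,14}
'a' @ 4: {1,2,3,4,6,8,10,11,12,14,15}  [accepting]
'c' @ 5: {3,5,7,9,14}
'a' @ 6: {1,2,3,4,6,8,10,11,12,14,15}  [accepting]
'b' @ 7: {3,5,7,14}
'a' @ 8: {1,2,3,4,6,8,10,11,12,14,15}  [accepting]
'b' @ 9: {3,5,7,14}
'a' @ 10: {1,2,3,4,6,8,10,11,12,14,15}  [accepting]
end set {1,2,3,4,6,8,10,11,12,14,15} — state 1 in

Answer: ACCEPT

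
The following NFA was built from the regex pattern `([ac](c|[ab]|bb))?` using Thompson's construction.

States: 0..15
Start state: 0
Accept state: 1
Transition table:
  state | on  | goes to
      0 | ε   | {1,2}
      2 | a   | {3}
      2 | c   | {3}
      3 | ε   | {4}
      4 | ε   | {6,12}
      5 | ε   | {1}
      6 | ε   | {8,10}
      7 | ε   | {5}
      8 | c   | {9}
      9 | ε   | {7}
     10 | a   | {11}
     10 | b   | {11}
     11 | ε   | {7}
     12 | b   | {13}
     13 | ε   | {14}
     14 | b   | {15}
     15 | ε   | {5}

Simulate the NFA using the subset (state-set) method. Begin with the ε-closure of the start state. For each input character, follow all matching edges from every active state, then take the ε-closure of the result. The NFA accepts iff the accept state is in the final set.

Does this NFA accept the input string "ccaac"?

Answer: REJECT

Trace:
initial (ε-close {0}): {0,1,2}
'c' @ 1: {3,4,6,8,10,12}
'c' @ 2: {1,5,7,9}  ✓accept
'a' @ 3: {}  — no active states
rest 'ac' ignored (set empty)
final: {}; accept 1 not in set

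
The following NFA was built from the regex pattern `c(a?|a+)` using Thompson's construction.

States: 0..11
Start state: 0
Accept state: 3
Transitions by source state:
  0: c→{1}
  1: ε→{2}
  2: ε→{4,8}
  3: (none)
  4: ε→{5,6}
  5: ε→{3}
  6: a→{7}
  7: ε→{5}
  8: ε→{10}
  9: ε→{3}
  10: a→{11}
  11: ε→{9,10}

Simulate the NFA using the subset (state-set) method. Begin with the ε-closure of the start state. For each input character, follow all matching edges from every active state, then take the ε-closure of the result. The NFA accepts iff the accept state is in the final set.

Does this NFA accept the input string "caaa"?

initial (ε-close {0}): {0}
'c' @ 1: {1,2,3,4,5,6,8,10}  (accept∈set)
'a' @ 2: {3,5,7,9,10,11}  (accept∈set)
'a' @ 3: {3,9,10,11}  (accept∈set)
'a' @ 4: {3,9,10,11}  (accept∈set)
final: {3,9,10,11}; accept 3 in set

Answer: ACCEPT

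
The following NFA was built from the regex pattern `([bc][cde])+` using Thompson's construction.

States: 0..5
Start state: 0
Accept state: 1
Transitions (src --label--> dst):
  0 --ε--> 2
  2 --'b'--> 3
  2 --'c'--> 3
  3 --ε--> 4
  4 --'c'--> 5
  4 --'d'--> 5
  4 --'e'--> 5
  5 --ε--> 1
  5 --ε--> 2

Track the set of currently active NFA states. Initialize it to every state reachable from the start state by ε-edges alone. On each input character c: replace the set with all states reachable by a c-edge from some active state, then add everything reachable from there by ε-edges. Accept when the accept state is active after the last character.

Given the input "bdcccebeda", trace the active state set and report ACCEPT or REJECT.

start: ε-closure({0}) = {0,2}
'b' @ 1: {3,4}
'd' @ 2: {1,2,5}  ✓accept
'c' @ 3: {3,4}
'c' @ 4: {1,2,5}  ✓accept
'c' @ 5: {3,4}
'e' @ 6: {1,2,5}  ✓accept
'b' @ 7: {3,4}
'e' @ 8: {1,2,5}  ✓accept
'd' @ 9: {}  — state set empty
rest 'a' ignored (set empty)
final: {}; accept 1 not in set

Answer: REJECT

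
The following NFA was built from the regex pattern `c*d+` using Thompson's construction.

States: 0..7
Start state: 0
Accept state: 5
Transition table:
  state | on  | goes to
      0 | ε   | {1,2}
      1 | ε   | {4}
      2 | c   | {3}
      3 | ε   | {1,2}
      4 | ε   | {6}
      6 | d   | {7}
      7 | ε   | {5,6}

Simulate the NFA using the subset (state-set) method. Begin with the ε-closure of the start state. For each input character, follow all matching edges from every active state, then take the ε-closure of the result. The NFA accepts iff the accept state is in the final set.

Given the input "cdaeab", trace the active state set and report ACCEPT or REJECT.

start: ε-closure({0}) = {0,1,2,4,6}
'c' @ 1: {1,2,3,4,6}
'd' @ 2: {5,6,7}  ✓accept
'a' @ 3: {}  — dead — no transitions
rest 'eab' ignored (set empty)
after full input: {}  (accept=5 not in)

Answer: REJECT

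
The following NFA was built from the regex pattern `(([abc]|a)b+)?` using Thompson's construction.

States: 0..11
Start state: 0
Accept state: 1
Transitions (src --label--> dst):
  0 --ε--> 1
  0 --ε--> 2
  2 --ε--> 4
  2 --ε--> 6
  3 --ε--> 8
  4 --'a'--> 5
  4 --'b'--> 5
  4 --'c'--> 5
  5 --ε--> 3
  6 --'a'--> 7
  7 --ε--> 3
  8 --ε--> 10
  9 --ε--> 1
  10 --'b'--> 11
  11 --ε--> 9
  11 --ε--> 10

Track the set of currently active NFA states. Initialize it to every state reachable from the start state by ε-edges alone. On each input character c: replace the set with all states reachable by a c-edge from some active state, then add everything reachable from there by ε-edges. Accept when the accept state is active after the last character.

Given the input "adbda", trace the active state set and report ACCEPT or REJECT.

Answer: REJECT

Derivation:
initial (ε-close {0}): {0,1,2,4,6}
'a' @ 1: {3,5,7,8,10}
'd' @ 2: {}  — state set empty
rest 'bda' ignored (set empty)
after full input: {}  (accept=1 not in)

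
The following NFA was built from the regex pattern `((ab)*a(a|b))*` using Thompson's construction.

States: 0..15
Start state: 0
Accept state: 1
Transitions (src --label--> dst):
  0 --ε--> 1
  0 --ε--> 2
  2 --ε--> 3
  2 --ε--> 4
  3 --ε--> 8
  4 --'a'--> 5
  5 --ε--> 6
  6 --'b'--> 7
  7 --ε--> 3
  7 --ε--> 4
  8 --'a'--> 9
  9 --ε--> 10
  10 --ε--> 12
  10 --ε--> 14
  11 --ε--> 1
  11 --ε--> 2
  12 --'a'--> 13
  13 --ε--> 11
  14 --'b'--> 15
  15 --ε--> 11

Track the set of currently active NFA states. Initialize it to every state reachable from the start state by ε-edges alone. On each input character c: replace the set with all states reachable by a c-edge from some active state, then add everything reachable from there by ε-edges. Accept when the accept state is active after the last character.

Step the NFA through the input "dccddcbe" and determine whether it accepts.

Answer: REJECT

Derivation:
start: ε-closure({0}) = {0,1,2,3,4,8}
'd' @ 1: {}  — state set empty
rest 'ccddcbe' ignored (set empty)
final: {}; accept 1 not in set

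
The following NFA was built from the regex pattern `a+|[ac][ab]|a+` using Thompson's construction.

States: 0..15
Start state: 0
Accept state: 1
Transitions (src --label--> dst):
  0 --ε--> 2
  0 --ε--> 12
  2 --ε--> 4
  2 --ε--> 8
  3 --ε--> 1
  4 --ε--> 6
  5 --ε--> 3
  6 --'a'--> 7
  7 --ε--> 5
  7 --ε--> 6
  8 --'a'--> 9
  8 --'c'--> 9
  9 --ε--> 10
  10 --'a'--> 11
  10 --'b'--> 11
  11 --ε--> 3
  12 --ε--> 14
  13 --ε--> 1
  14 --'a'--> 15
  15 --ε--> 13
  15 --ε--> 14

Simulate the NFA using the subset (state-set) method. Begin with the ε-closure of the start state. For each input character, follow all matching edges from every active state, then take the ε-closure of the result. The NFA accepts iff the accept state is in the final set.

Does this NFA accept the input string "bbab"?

Answer: REJECT

Steps:
start: ε-closure({0}) = {0,2,4,6,8,12,14}
'b' @ 1: {}  — no active states
rest 'bab' ignored (set empty)
final: {}; accept 1 not in set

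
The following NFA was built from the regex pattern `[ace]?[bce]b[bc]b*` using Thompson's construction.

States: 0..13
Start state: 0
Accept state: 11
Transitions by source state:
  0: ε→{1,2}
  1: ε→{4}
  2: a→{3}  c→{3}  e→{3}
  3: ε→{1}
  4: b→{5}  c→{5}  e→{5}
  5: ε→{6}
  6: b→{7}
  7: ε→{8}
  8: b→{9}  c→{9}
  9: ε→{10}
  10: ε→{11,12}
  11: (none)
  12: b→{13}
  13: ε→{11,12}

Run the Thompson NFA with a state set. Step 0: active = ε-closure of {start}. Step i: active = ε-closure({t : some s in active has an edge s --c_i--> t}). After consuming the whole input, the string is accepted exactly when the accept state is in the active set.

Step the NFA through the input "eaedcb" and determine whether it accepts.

start: ε-closure({0}) = {0,1,2,4}
'e' @ 1: {1,3,4,5,6}
'a' @ 2: {}  — dead — no transitions
rest 'edcb' ignored (set empty)
end set {} — state 11 not in

Answer: REJECT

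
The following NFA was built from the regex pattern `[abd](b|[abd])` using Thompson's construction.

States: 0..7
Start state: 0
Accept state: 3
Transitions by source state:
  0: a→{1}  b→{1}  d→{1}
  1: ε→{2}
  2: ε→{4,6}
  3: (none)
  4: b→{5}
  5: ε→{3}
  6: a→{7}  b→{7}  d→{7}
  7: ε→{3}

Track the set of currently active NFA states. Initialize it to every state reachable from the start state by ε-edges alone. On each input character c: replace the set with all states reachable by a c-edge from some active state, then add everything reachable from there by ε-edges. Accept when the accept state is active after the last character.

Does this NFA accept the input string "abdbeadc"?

Answer: REJECT

Derivation:
start: ε-closure({0}) = {0}
'a' @ 1: {1,2,4,6}
'b' @ 2: {3,5,7}  (accept∈set)
'd' @ 3: {}  — no active states
rest 'beadc' ignored (set empty)
after full input: {}  (accept=3 not in)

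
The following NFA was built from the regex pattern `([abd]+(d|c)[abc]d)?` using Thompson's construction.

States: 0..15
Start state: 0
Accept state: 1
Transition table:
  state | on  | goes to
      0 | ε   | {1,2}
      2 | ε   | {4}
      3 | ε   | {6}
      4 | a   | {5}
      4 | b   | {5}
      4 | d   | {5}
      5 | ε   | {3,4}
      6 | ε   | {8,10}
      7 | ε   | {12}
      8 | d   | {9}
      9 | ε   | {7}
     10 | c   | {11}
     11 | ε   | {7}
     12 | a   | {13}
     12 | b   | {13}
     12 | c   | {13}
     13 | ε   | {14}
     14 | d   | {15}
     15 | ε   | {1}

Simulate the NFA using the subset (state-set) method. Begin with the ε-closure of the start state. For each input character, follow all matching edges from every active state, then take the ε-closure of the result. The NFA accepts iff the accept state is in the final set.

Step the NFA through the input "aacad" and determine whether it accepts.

Answer: ACCEPT

Trace:
initial (ε-close {0}): {0,1,2,4}
'a' @ 1: {3,4,5,6,8,10}
'a' @ 2: {3,4,5,6,8,10}
'c' @ 3: {7,11,12}
'a' @ 4: {13,14}
'd' @ 5: {1,15}  ✓accept
final: {1,15}; accept 1 in set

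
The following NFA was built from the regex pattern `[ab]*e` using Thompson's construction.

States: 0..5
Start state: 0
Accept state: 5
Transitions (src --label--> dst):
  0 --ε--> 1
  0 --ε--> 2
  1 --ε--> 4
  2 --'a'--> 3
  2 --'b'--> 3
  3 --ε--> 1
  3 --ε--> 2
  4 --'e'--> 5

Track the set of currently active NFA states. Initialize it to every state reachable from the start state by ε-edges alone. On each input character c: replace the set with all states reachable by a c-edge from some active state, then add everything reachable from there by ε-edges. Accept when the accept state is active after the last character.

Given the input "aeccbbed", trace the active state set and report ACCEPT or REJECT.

Answer: REJECT

Derivation:
start: ε-closure({0}) = {0,1,2,4}
'a' @ 1: {1,2,3,4}
'e' @ 2: {5}  ✓accept
'c' @ 3: {}  — dead — no transitions
rest 'cbbed' ignored (set empty)
end set {} — state 5 not in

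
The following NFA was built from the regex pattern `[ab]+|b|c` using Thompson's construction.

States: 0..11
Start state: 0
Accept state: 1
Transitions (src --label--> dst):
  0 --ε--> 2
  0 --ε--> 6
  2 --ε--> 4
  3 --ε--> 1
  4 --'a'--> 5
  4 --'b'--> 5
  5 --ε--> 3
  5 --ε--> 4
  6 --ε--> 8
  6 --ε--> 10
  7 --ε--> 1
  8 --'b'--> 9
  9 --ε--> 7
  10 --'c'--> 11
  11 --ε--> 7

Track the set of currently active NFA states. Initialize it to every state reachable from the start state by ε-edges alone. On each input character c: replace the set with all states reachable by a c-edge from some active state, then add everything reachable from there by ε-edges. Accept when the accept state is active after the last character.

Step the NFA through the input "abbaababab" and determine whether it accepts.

S₀ = ε-closure({0}) = {0,2,4,6,8,10}
'a' @ 1: {1,3,4,5}  [accepting]
'b' @ 2: {1,3,4,5}  [accepting]
'b' @ 3: {1,3,4,5}  [accepting]
'a' @ 4: {1,3,4,5}  [accepting]
'a' @ 5: {1,3,4,5}  [accepting]
'b' @ 6: {1,3,4,5}  [accepting]
'a' @ 7: {1,3,4,5}  [accepting]
'b' @ 8: {1,3,4,5}  [accepting]
'a' @ 9: {1,3,4,5}  [accepting]
'b' @ 10: {1,3,4,5}  [accepting]
final: {1,3,4,5}; accept 1 in set

Answer: ACCEPT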